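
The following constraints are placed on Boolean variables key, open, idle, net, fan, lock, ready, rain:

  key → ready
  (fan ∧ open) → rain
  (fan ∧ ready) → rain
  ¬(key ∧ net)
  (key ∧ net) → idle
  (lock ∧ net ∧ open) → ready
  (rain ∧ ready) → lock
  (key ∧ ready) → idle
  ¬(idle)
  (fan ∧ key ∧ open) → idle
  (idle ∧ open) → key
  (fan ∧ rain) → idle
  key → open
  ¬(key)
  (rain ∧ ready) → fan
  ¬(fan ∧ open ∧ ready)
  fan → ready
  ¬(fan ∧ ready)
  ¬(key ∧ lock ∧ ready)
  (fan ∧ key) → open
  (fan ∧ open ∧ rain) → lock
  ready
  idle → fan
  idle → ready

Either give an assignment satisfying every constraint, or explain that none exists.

key: False, open: False, idle: False, net: False, fan: False, lock: False, ready: True, rain: False

Unit clause (¬idle) forces idle = False.
Unit clause (ready) forces ready = True.
In (¬fan ∨ ¬ready) only ¬fan is left, so fan = False.
In (idle ∨ ¬key ∨ ¬ready) only ¬key is left, so key = False.
In (fan ∨ ¬rain ∨ ¬ready) only ¬rain is left, so rain = False.
Set open = False.
Set net = False.
Set lock = False.
All clauses satisfied.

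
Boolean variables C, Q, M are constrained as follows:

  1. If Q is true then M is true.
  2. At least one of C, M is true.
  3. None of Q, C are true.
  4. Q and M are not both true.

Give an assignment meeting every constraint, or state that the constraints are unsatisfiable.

C = False, Q = False, M = True

  (1) Q=F ⇒ M: vacuous ✓
  (2) {C, M}: 1 true — at least one ✓
  (3) {Q, C}: 0 true — none ✓
  (4) Q=F, M=T — not both ✓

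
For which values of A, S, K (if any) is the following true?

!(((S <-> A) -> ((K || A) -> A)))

A = False, S = False, K = True

  !(((S <-> A) -> ((K || A) -> A))) = True
    (S <-> A) -> ((K || A) -> A) = False
      S <-> A = True
      (K || A) -> A = False
        K || A = True
The formula evaluates to True.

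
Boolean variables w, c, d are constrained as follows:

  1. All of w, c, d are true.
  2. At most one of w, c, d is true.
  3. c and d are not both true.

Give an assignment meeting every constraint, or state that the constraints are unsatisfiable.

Unsatisfiable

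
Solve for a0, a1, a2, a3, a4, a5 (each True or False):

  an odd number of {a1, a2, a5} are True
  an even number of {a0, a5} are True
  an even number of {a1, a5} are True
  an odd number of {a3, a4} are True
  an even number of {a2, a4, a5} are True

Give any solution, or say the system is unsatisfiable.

a0: False, a1: False, a2: True, a3: False, a4: True, a5: False

{a1, a2, a5}: 1 true → odd ✓
{a0, a5}: 0 true → even ✓
{a1, a5}: 0 true → even ✓
{a3, a4}: 1 true → odd ✓
{a2, a4, a5}: 2 true → even ✓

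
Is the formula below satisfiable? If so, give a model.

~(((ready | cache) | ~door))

ready=F, cache=F, door=T

  ~(((ready | cache) | ~door)) = True
    (ready | cache) | ~door = False
      ready | cache = False
      ~door = False
The formula evaluates to True.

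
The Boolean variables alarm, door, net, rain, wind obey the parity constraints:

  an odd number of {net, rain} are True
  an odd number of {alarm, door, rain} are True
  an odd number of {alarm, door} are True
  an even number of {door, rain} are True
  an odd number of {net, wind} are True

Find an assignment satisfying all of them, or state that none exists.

alarm=T, door=F, net=T, rain=F, wind=F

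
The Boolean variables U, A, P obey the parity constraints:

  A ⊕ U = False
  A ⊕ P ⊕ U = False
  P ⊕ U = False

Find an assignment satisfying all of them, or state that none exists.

U: False, A: False, P: False

A ⊕ U = F ⊕ F = False ✓
A ⊕ P ⊕ U = F ⊕ F ⊕ F = False ✓
P ⊕ U = F ⊕ F = False ✓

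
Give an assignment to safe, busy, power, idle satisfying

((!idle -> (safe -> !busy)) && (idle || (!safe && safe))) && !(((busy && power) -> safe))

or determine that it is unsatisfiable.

safe: False; busy: True; power: True; idle: True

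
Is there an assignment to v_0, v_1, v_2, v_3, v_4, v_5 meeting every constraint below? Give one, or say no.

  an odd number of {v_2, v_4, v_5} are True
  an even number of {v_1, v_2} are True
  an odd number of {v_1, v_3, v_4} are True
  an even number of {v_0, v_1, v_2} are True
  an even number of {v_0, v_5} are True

v_0 = False; v_1 = False; v_2 = False; v_3 = False; v_4 = True; v_5 = False

{v_2, v_4, v_5}: 1 true → odd ✓
{v_1, v_2}: 0 true → even ✓
{v_1, v_3, v_4}: 1 true → odd ✓
{v_0, v_1, v_2}: 0 true → even ✓
{v_0, v_5}: 0 true → even ✓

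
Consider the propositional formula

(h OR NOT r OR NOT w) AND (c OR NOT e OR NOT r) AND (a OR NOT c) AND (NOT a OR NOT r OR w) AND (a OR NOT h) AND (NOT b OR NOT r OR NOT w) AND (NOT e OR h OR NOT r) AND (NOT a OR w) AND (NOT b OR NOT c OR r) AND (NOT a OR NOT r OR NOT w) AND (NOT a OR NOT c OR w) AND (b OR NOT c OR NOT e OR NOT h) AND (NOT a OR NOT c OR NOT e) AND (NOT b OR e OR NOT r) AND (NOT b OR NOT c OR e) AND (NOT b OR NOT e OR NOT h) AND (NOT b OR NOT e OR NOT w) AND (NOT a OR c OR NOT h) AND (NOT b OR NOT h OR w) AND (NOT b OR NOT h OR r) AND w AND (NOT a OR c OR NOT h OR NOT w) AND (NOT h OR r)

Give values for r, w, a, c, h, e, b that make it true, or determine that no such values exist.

Unit clause (w) forces w = True.
Try r = True:
  (h OR NOT r OR NOT w) forces h = True.
  (a OR NOT h) forces a = True.
  clause (NOT a OR NOT r OR NOT w) is falsified — backtrack.
So r = False.
  then (NOT h OR r) forces h = False.
Set a = True.
Set c = True.
  then (NOT b OR NOT c OR r) forces b = False.
  then (NOT a OR NOT c OR NOT e) forces e = False.
All clauses satisfied.

r: False; w: True; a: True; c: True; h: False; e: False; b: False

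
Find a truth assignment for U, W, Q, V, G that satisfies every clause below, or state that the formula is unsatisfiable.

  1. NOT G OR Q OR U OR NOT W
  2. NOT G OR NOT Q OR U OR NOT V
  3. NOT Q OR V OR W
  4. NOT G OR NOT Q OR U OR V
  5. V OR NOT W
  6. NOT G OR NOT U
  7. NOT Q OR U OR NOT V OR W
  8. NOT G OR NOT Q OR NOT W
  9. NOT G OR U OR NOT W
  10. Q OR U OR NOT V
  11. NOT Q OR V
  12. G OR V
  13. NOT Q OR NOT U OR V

U: False, W: True, Q: True, V: True, G: False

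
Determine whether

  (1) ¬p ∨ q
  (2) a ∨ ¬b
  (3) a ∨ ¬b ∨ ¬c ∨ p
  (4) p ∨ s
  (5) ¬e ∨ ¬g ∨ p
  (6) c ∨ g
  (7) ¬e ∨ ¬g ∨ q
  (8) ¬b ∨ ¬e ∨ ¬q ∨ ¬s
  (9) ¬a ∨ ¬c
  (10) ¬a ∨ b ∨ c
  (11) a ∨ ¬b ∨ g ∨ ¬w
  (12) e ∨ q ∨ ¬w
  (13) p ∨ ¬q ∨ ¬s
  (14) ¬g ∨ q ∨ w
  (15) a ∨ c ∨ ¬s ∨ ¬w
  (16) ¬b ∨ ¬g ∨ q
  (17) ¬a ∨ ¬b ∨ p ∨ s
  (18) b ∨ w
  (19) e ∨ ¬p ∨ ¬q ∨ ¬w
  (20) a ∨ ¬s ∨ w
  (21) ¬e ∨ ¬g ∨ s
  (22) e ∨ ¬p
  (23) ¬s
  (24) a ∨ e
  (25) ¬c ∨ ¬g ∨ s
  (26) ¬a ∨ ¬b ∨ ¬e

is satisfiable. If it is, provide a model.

s = False, a = False, g = False, p = True, c = True, q = True, b = False, e = True, w = True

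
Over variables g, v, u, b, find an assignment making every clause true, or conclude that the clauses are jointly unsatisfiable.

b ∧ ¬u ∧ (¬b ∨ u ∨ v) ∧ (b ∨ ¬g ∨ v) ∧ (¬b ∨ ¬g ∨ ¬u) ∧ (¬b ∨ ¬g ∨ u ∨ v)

Unit clause (b) forces b = True.
Unit clause (¬u) forces u = False.
In (¬b ∨ u ∨ v) only v is left, so v = True.
Set g = False.
All clauses satisfied.

g: False, v: True, u: False, b: True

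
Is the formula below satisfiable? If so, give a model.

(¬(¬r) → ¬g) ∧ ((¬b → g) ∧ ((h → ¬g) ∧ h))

g: False, r: False, b: True, h: True

  ¬(¬r) → ¬g = True
    ¬(¬r) = False
      ¬r = True
    ¬g = True
  (¬b → g) ∧ ((h → ¬g) ∧ h) = True
    ¬b → g = True
      ¬b = False
    (h → ¬g) ∧ h = True
      h → ¬g = True
        ¬g = True
Both conjuncts True, so the formula holds.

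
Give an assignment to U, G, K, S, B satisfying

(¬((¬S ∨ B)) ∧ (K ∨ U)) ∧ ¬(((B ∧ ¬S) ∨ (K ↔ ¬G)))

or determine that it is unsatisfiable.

U: True; G: False; K: False; S: True; B: False

  ¬((¬S ∨ B)) ∧ (K ∨ U) = True
    ¬((¬S ∨ B)) = True
      ¬S ∨ B = False
        ¬S = False
    K ∨ U = True
  ¬(((B ∧ ¬S) ∨ (K ↔ ¬G))) = True
    (B ∧ ¬S) ∨ (K ↔ ¬G) = False
      B ∧ ¬S = False
        ¬S = False
      K ↔ ¬G = False
        ¬G = True
Both conjuncts True, so the formula holds.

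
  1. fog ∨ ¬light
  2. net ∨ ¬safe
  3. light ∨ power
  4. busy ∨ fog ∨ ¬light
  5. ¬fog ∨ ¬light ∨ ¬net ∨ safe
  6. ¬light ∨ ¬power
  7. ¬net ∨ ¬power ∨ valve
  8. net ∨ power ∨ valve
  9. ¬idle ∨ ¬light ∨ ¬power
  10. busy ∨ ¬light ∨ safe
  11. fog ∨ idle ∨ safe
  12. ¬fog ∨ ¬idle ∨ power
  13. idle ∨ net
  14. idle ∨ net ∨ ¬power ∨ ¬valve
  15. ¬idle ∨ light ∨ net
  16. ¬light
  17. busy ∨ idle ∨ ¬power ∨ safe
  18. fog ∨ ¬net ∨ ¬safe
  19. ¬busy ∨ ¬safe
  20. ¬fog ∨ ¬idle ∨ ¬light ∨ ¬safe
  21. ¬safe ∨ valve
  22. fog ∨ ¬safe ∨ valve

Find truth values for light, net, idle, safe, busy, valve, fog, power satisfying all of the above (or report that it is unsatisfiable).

Unit clause (¬light) forces light = False.
In (light ∨ power) only power is left, so power = True.
Set net = True.
  then (¬net ∨ ¬power ∨ valve) forces valve = True.
Set idle = False.
Set safe = False.
  then (fog ∨ idle ∨ safe) forces fog = True.
  then (busy ∨ idle ∨ ¬power ∨ safe) forces busy = True.
All clauses satisfied.

light: False, net: True, idle: False, safe: False, busy: True, valve: True, fog: True, power: True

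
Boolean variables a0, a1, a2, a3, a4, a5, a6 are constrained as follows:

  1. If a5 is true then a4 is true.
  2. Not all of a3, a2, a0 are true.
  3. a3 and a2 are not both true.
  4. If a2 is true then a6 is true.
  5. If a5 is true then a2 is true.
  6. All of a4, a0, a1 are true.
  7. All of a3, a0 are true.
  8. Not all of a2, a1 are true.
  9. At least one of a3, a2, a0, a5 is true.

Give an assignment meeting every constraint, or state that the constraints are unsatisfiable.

a0=T, a1=T, a2=F, a3=T, a4=T, a5=F, a6=T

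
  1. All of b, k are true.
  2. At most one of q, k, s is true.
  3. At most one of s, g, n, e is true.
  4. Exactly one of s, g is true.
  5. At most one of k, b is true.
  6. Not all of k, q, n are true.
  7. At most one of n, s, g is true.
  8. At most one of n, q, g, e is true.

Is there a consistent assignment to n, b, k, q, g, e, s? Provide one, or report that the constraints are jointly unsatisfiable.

Case b = True:
  (1) forces k = True.
  Constraint (5) is violated (k=T, b=T) — contradiction.
Case b = False:
  Constraint (1) is violated (b=F) — contradiction.
Both cases fail — unsatisfiable.

Unsatisfiable — no assignment works.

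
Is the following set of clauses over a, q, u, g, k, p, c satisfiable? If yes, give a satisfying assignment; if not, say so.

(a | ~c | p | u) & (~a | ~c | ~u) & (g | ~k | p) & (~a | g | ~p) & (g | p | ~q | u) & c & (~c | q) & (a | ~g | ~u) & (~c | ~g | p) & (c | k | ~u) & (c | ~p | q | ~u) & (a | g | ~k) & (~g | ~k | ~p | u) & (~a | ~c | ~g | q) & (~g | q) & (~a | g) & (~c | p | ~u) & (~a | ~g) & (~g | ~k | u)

Unit clause (c) forces c = True.
In (~c | q) only q is left, so q = True.
Try a = True:
  (~a | ~c | ~u) forces u = False.
  (~a | g) forces g = True.
  clause (~a | ~g) is falsified — backtrack.
So a = False.
Set u = False.
  then (a | ~c | p | u) forces p = True.
Set g = False.
  then (a | g | ~k) forces k = False.
All clauses satisfied.

a: False; q: True; u: False; g: False; k: False; p: True; c: True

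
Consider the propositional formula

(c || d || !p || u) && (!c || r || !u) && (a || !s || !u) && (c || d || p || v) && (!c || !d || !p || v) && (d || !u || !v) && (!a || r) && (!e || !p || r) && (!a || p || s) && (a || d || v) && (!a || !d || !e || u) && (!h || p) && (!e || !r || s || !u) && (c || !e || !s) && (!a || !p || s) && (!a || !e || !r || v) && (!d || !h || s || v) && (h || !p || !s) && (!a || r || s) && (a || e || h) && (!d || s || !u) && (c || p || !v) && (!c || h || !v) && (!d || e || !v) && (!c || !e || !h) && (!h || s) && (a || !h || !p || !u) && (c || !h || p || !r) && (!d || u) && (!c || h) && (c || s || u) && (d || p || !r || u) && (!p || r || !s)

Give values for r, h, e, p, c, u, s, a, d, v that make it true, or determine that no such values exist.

r = True, h = True, e = False, p = True, c = True, u = False, s = True, a = False, d = False, v = True

Set r = True.
Set h = True.
  then (!h || p) forces p = True.
  then (!h || s) forces s = True.
Try e = True:
  (c || !e || !s) forces c = True.
  clause (!c || !e || !h) is falsified — backtrack.
So e = False.
Set c = True.
Set u = False.
  then (!d || u) forces d = False.
Set a = False.
  then (a || d || v) forces v = True.
All clauses satisfied.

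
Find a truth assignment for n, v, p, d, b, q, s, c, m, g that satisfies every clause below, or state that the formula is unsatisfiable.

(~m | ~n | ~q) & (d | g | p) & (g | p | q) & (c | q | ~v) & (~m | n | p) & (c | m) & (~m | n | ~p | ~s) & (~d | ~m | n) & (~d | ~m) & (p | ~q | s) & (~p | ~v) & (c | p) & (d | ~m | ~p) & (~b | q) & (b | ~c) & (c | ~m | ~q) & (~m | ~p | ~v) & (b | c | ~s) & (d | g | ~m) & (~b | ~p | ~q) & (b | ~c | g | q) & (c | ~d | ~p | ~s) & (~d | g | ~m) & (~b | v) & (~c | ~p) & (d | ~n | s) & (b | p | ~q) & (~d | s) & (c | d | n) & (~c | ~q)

The formula is unsatisfiable.

Case c = True:
  (b | ~c) forces b = True.
  (~b | q) forces q = True.
  Clause (~c | ~q) is falsified — contradiction.
Case c = False:
  (c | m) forces m = True.
  (~d | ~m) forces d = False.
  (c | p) forces p = True.
  Clause (d | ~m | ~p) is falsified — contradiction.
Both cases fail, so the formula is unsatisfiable.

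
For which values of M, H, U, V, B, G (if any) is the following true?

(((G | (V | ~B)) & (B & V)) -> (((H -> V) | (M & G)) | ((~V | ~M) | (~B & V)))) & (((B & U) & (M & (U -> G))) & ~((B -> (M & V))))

M=T; H=T; U=T; V=F; B=T; G=T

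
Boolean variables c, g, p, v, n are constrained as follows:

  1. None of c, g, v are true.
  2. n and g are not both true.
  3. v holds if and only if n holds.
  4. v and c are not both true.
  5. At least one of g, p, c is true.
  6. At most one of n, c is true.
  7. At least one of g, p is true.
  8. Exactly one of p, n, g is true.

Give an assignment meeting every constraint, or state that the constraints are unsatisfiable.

c: False, g: False, p: True, v: False, n: False

  (1) {c, g, v}: 0 true — none ✓
  (2) n=F, g=F — not both ✓
  (3) v=F, n=F — same ✓
  (4) v=F, c=F — not both ✓
  (5) {g, p, c}: 1 true — at least one ✓
  (6) {n, c}: 0 true — at most one ✓
  (7) {g, p}: 1 true — at least one ✓
  (8) {p, n, g}: 1 true — exactly one ✓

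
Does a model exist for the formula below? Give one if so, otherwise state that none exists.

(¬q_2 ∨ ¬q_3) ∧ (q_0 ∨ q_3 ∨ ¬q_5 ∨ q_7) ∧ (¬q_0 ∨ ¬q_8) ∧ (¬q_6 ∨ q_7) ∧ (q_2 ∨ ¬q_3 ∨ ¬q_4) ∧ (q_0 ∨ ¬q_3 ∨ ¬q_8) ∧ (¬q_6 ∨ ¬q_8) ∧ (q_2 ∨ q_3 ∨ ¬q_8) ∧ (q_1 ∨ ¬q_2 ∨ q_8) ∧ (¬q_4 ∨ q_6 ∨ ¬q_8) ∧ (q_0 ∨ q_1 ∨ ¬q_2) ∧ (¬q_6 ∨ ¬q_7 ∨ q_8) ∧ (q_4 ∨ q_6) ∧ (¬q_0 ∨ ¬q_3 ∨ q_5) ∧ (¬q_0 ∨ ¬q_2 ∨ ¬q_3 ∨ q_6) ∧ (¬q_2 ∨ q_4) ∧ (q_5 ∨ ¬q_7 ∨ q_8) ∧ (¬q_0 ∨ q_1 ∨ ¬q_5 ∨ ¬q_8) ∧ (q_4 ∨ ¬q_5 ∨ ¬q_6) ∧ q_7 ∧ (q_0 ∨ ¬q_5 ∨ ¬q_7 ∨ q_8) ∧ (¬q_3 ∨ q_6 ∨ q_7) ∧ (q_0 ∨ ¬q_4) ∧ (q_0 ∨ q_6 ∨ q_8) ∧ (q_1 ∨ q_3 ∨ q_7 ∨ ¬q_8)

Unit clause (q_7) forces q_7 = True.
Try q_0 = False:
  (q_0 ∨ ¬q_4) forces q_4 = False.
  (q_4 ∨ q_6) forces q_6 = True.
  (¬q_6 ∨ ¬q_8) forces q_8 = False.
  clause (¬q_6 ∨ ¬q_7 ∨ q_8) is falsified — backtrack.
So q_0 = True.
  then (¬q_0 ∨ ¬q_8) forces q_8 = False.
  then (¬q_6 ∨ ¬q_7 ∨ q_8) forces q_6 = False.
  then (q_4 ∨ q_6) forces q_4 = True.
  then (q_5 ∨ ¬q_7 ∨ q_8) forces q_5 = True.
Set q_1 = True.
Set q_2 = False.
  then (q_2 ∨ ¬q_3 ∨ ¬q_4) forces q_3 = False.
All clauses satisfied.

q_0 = True, q_1 = True, q_2 = False, q_3 = False, q_4 = True, q_5 = True, q_6 = False, q_7 = True, q_8 = False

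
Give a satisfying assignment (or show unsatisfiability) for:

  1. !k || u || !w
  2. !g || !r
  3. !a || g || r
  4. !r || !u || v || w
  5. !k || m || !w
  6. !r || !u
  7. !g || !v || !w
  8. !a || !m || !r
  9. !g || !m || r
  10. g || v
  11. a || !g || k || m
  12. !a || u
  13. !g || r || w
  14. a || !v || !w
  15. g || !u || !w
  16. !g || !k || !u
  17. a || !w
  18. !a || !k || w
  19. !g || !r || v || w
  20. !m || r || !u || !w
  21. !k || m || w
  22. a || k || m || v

Set u = False.
  then (!a || u) forces a = False.
  then (a || !w) forces w = False.
Set r = True.
  then (!g || !r) forces g = False.
  then (g || v) forces v = True.
Set m = True.
Set k = False.
All clauses satisfied.

u = False; r = True; v = True; m = True; k = False; w = False; a = False; g = False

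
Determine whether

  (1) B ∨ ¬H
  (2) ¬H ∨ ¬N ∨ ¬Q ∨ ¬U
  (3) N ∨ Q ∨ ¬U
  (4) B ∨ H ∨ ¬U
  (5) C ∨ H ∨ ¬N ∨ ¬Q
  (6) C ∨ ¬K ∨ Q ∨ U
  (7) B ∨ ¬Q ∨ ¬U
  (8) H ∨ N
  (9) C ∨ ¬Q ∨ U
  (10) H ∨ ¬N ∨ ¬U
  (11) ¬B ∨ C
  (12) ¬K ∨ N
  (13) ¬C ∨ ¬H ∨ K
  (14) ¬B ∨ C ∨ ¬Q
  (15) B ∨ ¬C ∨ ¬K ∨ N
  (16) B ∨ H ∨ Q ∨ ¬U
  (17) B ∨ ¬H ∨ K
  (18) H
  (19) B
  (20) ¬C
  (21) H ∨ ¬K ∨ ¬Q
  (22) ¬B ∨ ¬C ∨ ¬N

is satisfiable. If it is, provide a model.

Case C = True:
  Clause (¬C) is falsified — contradiction.
Case C = False:
  (¬B ∨ C) forces B = False.
  Clause (B) is falsified — contradiction.
Both cases fail, so the formula is unsatisfiable.

UNSATISFIABLE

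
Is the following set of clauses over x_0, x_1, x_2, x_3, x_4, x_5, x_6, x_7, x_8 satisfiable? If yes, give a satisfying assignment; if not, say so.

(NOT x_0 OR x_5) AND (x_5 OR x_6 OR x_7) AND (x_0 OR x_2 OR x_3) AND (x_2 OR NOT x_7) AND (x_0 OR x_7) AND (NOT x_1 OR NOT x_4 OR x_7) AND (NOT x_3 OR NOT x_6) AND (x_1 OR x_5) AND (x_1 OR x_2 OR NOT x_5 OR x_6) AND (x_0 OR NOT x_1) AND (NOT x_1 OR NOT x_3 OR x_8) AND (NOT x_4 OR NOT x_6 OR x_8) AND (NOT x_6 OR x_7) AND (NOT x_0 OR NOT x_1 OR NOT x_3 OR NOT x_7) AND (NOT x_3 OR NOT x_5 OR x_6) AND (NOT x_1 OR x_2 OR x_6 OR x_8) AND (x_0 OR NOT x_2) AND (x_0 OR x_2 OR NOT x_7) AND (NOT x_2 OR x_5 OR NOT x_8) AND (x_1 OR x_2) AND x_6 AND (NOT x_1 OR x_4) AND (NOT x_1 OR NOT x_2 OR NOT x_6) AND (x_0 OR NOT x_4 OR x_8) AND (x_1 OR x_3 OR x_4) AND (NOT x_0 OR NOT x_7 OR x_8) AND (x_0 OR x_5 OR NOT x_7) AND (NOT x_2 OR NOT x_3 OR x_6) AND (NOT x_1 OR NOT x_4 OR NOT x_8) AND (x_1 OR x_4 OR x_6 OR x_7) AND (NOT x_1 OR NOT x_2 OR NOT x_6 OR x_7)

Unit clause (x_6) forces x_6 = True.
In (NOT x_3 OR NOT x_6) only NOT x_3 is left, so x_3 = False.
In (NOT x_6 OR x_7) only x_7 is left, so x_7 = True.
In (x_2 OR NOT x_7) only x_2 is left, so x_2 = True.
In (x_0 OR NOT x_2) only x_0 is left, so x_0 = True.
In (NOT x_1 OR NOT x_2 OR NOT x_6) only NOT x_1 is left, so x_1 = False.
In (x_1 OR x_3 OR x_4) only x_4 is left, so x_4 = True.
In (NOT x_0 OR NOT x_7 OR x_8) only x_8 is left, so x_8 = True.
In (NOT x_0 OR x_5) only x_5 is left, so x_5 = True.
All clauses satisfied.

x_0=T, x_1=F, x_2=T, x_3=F, x_4=T, x_5=T, x_6=T, x_7=T, x_8=T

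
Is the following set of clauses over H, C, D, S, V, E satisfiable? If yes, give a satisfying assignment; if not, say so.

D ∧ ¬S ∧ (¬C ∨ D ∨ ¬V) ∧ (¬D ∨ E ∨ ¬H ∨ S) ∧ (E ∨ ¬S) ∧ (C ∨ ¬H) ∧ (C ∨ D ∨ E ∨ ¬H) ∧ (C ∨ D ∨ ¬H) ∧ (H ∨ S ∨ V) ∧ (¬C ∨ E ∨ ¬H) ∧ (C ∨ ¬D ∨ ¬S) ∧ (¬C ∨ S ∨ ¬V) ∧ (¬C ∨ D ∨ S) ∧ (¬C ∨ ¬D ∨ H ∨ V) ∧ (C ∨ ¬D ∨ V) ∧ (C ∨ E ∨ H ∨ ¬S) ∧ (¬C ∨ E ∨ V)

H: False, C: False, D: True, S: False, V: True, E: False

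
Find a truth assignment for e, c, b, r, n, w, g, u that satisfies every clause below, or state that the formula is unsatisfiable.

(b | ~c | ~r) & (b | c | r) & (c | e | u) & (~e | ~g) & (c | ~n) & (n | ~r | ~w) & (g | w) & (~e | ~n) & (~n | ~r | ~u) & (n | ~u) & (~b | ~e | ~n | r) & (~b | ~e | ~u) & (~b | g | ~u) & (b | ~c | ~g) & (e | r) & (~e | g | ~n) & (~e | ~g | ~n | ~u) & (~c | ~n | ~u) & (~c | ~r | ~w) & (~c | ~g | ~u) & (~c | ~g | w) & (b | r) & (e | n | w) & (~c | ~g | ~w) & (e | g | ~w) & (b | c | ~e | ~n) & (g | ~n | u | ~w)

e = True, c = False, b = True, r = False, n = False, w = True, g = False, u = False

Set e = True.
  then (~e | ~g) forces g = False.
  then (g | w) forces w = True.
  then (~e | ~n) forces n = False.
  then (n | ~u) forces u = False.
  then (n | ~r | ~w) forces r = False.
  then (b | r) forces b = True.
Set c = False.
All clauses satisfied.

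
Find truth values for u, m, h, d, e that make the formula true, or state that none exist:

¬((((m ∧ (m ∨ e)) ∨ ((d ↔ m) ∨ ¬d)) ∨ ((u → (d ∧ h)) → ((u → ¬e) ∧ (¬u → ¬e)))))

u = True, m = False, h = True, d = True, e = True

  ¬((((m ∧ (m ∨ e)) ∨ ((d ↔ m) ∨ ¬d)) ∨ ((u → (d ∧ h)) → ((u → ¬e) ∧ (¬u → ¬e))))) = True
    ((m ∧ (m ∨ e)) ∨ ((d ↔ m) ∨ ¬d)) ∨ ((u → (d ∧ h)) → ((u → ¬e) ∧ (¬u → ¬e))) = False
      (m ∧ (m ∨ e)) ∨ ((d ↔ m) ∨ ¬d) = False
        m ∧ (m ∨ e) = False
          m ∨ e = True
        (d ↔ m) ∨ ¬d = False
          d ↔ m = False
          ¬d = False
      (u → (d ∧ h)) → ((u → ¬e) ∧ (¬u → ¬e)) = False
        u → (d ∧ h) = True
          d ∧ h = True
        (u → ¬e) ∧ (¬u → ¬e) = False
          u → ¬e = False
            ¬e = False
          ¬u → ¬e = True
            ¬u = False
            ¬e = False
The formula evaluates to True.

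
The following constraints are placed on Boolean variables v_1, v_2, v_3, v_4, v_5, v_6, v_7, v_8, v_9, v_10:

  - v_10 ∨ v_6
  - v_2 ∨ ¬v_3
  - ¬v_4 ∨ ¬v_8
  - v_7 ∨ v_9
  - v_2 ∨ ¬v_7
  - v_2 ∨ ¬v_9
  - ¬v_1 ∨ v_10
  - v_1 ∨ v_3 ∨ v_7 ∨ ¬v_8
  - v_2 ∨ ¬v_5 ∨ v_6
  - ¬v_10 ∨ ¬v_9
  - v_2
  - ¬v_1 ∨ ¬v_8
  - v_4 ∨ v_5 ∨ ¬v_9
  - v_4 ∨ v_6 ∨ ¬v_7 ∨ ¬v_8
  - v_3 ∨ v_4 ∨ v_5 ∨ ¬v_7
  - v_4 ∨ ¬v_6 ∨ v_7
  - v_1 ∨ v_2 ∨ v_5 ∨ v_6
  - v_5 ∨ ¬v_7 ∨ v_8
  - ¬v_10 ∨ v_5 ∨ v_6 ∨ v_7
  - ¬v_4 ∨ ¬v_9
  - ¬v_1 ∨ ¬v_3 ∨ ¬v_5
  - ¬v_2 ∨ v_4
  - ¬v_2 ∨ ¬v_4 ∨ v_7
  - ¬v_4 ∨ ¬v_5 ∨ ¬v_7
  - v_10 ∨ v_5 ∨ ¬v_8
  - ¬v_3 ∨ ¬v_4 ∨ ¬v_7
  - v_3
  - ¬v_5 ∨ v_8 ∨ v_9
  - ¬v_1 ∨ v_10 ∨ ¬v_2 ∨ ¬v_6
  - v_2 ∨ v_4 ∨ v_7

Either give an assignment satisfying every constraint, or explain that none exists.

No satisfying assignment exists.

Case v_2 = True:
  (¬v_2 ∨ v_4) forces v_4 = True.
  (¬v_4 ∨ ¬v_8) forces v_8 = False.
  (¬v_4 ∨ ¬v_9) forces v_9 = False.
  (v_7 ∨ v_9) forces v_7 = True.
  (v_5 ∨ ¬v_7 ∨ v_8) forces v_5 = True.
  Clause (¬v_4 ∨ ¬v_5 ∨ ¬v_7) is falsified — contradiction.
Case v_2 = False:
  Clause (v_2) is falsified — contradiction.
Both cases fail, so the formula is unsatisfiable.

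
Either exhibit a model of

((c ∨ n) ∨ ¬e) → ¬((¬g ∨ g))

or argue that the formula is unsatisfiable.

n = False; g = False; e = True; c = False

  ((c ∨ n) ∨ ¬e) → ¬((¬g ∨ g)) = True
    (c ∨ n) ∨ ¬e = False
      c ∨ n = False
      ¬e = False
    ¬((¬g ∨ g)) = False
      ¬g ∨ g = True
        ¬g = True
The formula evaluates to True.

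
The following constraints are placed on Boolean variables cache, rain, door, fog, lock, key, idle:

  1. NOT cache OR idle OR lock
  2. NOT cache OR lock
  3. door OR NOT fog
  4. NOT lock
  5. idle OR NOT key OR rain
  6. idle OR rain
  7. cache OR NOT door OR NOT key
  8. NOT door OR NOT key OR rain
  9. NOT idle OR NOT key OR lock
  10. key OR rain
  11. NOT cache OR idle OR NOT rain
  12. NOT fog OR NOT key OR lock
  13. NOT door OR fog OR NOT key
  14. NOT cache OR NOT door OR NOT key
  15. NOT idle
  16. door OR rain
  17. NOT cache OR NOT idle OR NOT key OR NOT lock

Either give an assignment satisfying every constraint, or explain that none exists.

Unit clause (NOT lock) forces lock = False.
Unit clause (NOT idle) forces idle = False.
In (NOT cache OR idle OR lock) only NOT cache is left, so cache = False.
In (idle OR rain) only rain is left, so rain = True.
Set door = False.
  then (door OR NOT fog) forces fog = False.
Set key = False.
All clauses satisfied.

cache = False, rain = True, door = False, fog = False, lock = False, key = False, idle = False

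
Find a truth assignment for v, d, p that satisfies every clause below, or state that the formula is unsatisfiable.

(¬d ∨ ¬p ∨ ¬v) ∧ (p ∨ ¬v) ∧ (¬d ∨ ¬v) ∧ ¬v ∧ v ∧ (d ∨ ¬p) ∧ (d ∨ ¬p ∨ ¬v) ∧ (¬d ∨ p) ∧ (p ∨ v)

No satisfying assignment exists.

Case v = True:
  Clause (¬v) is falsified — contradiction.
Case v = False:
  Clause (v) is falsified — contradiction.
Both cases fail, so the formula is unsatisfiable.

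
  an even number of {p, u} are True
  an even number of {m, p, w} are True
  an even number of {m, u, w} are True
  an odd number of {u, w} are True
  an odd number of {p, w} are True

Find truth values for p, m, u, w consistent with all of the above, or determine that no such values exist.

p = False, m = True, u = False, w = True

{p, u}: 0 true → even ✓
{m, p, w}: 2 true → even ✓
{m, u, w}: 2 true → even ✓
{u, w}: 1 true → odd ✓
{p, w}: 1 true → odd ✓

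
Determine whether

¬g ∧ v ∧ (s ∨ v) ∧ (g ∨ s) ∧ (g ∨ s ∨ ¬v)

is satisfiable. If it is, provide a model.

g: False, s: True, v: True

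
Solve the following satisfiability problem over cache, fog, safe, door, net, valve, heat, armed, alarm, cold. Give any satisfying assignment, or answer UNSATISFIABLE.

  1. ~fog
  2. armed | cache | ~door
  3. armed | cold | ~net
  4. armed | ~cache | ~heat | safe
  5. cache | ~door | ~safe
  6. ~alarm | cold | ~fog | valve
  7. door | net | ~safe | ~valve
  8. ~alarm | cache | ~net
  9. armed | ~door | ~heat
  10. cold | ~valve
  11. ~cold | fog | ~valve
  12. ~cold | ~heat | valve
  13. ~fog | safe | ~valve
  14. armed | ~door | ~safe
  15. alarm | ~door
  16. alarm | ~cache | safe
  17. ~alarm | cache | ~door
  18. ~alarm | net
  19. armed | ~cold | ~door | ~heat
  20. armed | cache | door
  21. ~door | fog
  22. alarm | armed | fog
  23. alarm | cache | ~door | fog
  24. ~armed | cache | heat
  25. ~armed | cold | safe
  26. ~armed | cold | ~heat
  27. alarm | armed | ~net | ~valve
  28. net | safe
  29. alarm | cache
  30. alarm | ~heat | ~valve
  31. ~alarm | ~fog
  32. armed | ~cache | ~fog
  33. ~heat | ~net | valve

cache: True, fog: False, safe: True, door: False, net: True, valve: False, heat: False, armed: True, alarm: True, cold: False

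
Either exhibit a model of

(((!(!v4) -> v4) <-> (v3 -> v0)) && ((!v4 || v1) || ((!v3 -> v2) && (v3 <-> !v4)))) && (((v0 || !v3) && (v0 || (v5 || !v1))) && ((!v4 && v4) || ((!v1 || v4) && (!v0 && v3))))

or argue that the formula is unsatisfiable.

UNSATISFIABLE

Case v4 = True: the formula simplifies to ((v3 -> v0) && (v1 || ((!v3 -> v2) && !v3))) && (((v0 || !v3) && (v0 || (v5 || !v1))) && (!v0 && v3)).
  v3 = True: simplifies to (v0 && v1) && ((v0 && (v0 || (v5 || !v1))) && !v0).
    v0 = True: the conjunct !v0 is False.
    v0 = False: the conjunct v0 is False.
  v3 = False: the conjunct v3 is False.
Case v4 = False: the formula simplifies to (v3 -> v0) && (((v0 || !v3) && (v0 || (v5 || !v1))) && (!v1 && (!v0 && v3))).
  v1 = True: the conjunct !v1 is False.
  v1 = False: simplifies to (v3 -> v0) && ((v0 || !v3) && (!v0 && v3)).
    v3 = True: simplifies to v0 && (v0 && !v0).
      v0 = True: the conjunct !v0 is False.
      v0 = False: the conjunct v0 is False.
    v3 = False: the conjunct v3 is False.
Both cases fail — unsatisfiable.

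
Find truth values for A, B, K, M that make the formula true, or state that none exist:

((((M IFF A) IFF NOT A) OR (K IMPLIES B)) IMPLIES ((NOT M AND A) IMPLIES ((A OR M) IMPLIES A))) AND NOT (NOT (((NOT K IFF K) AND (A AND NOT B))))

UNSATISFIABLE

The conjunct NOT (NOT (((NOT K IFF K) AND (A AND NOT B)))) is unsatisfiable on its own:
  A=F, B=F, K=F: evaluates to False.
  A=F, B=F, K=T: evaluates to False.
  A=F, B=T, K=F: evaluates to False.
  A=F, B=T, K=T: evaluates to False.
  A=T, B=F, K=F: evaluates to False.
  A=T, B=F, K=T: evaluates to False.
  A=T, B=T, K=F: evaluates to False.
  A=T, B=T, K=T: evaluates to False.
So the whole conjunction is unsatisfiable.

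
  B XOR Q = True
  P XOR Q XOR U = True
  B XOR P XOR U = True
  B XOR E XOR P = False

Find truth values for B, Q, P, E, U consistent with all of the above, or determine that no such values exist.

Adding constraints 1, 2, 3 mod 2: every variable appears an even number of times on the left, so the left side is 0.
But the right sides sum to 1 (mod 2). 0 ≠ 1 — the system is inconsistent.

Unsatisfiable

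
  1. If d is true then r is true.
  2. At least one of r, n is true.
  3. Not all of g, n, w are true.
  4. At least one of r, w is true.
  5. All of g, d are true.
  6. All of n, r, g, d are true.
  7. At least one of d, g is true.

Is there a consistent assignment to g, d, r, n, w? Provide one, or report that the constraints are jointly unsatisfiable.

g: True, d: True, r: True, n: True, w: False

  (1) d=T ⇒ r: T ✓
  (2) {r, n}: 2 true — at least one ✓
  (3) {g, n, w}: 2/3 true — not all ✓
  (4) {r, w}: 1 true — at least one ✓
  (5) {g, d}: all 2 true ✓
  (6) {n, r, g, d}: all 4 true ✓
  (7) {d, g}: 2 true — at least one ✓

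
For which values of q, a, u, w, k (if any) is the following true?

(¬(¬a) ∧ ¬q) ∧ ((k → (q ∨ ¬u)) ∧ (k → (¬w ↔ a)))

q: False; a: True; u: True; w: True; k: False

  ¬(¬a) ∧ ¬q = True
    ¬(¬a) = True
      ¬a = False
    ¬q = True
  (k → (q ∨ ¬u)) ∧ (k → (¬w ↔ a)) = True
    k → (q ∨ ¬u) = True
      q ∨ ¬u = False
        ¬u = False
    k → (¬w ↔ a) = True
      ¬w ↔ a = False
        ¬w = False
Both conjuncts True, so the formula holds.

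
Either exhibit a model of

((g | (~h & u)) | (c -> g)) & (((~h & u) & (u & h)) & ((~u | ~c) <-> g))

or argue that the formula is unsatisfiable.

Case h = True: the conjunct ~h is False.
Case h = False: the conjunct h is False.
Both cases fail — unsatisfiable.

Unsatisfiable — no assignment works.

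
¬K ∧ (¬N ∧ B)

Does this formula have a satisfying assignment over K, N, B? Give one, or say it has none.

K = False, N = False, B = True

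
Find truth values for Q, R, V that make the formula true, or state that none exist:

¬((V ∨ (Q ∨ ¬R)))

Q: False; R: True; V: False

  ¬((V ∨ (Q ∨ ¬R))) = True
    V ∨ (Q ∨ ¬R) = False
      Q ∨ ¬R = False
        ¬R = False
The formula evaluates to True.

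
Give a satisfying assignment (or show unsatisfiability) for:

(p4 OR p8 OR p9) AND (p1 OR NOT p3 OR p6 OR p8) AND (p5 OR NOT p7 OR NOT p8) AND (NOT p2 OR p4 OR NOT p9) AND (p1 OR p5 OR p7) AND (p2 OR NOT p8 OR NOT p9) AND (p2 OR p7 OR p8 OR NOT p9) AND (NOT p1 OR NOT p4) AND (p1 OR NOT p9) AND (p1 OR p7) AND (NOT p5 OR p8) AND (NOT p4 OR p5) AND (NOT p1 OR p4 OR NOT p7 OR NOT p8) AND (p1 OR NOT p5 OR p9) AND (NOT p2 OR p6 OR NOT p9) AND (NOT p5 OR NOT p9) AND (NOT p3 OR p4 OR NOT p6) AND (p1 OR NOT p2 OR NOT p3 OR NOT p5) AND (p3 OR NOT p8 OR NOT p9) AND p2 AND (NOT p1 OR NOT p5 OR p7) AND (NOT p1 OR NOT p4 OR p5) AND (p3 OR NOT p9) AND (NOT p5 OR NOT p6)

p1=T, p2=T, p3=T, p4=F, p5=F, p6=F, p7=F, p8=T, p9=F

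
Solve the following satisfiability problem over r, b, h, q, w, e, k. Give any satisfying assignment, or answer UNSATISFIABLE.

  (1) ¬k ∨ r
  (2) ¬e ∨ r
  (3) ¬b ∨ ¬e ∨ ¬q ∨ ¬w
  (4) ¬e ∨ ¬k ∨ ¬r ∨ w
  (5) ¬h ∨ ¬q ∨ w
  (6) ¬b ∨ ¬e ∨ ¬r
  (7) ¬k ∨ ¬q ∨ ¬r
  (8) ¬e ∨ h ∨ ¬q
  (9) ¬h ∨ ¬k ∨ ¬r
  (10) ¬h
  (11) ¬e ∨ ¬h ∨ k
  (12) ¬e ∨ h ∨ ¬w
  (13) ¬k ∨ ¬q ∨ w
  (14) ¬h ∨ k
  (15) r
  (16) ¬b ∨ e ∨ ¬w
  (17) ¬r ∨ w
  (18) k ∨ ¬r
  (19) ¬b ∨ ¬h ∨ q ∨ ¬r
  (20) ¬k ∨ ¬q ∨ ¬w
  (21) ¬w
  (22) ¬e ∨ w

Case r = True:
  (¬h) forces h = False.
  (¬r ∨ w) forces w = True.
  Clause (¬w) is falsified — contradiction.
Case r = False:
  Clause (r) is falsified — contradiction.
Both cases fail, so the formula is unsatisfiable.

Unsatisfiable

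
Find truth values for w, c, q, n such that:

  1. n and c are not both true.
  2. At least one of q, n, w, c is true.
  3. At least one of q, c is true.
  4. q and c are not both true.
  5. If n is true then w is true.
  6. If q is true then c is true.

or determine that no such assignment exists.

w=T, c=T, q=F, n=F

  (1) n=F, c=T — not both ✓
  (2) {q, n, w, c}: 2 true — at least one ✓
  (3) {q, c}: 1 true — at least one ✓
  (4) q=F, c=T — not both ✓
  (5) n=F ⇒ w: vacuous ✓
  (6) q=F ⇒ c: vacuous ✓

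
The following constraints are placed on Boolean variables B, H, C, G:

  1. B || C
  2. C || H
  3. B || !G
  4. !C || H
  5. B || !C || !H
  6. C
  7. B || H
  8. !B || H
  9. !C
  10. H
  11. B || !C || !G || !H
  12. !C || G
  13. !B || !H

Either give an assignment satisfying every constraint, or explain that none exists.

Case C = True:
  Clause (!C) is falsified — contradiction.
Case C = False:
  Clause (C) is falsified — contradiction.
Both cases fail, so the formula is unsatisfiable.

Unsatisfiable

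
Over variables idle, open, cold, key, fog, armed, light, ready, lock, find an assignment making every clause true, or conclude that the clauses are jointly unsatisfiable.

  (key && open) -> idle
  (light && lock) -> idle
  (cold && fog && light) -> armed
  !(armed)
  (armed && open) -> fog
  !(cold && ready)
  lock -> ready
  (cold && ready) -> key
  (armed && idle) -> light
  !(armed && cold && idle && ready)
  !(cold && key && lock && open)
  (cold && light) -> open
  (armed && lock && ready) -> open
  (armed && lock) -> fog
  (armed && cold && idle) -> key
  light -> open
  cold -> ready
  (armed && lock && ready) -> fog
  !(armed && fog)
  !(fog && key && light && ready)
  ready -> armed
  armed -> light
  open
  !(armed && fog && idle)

idle: True, open: True, cold: False, key: True, fog: True, armed: False, light: False, ready: False, lock: False

Unit clause (!armed) forces armed = False.
Unit clause (open) forces open = True.
In (armed || !ready) only !ready is left, so ready = False.
In (!lock || ready) only !lock is left, so lock = False.
In (!cold || ready) only !cold is left, so cold = False.
Set idle = True.
Set key = True.
Set fog = True.
Set light = False.
All clauses satisfied.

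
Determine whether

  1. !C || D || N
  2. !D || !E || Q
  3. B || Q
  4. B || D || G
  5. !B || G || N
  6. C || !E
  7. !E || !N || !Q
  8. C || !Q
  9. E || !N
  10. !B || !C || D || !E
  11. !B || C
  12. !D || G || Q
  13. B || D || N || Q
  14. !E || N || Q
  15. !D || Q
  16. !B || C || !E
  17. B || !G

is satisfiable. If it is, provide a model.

Set E = True.
  then (C || !E) forces C = True.
Set G = False.
Set N = False.
  then (!C || D || N) forces D = True.
  then (!D || !E || Q) forces Q = True.
  then (!B || G || N) forces B = False.
All clauses satisfied.

E = True, G = False, N = False, C = True, D = True, Q = True, B = False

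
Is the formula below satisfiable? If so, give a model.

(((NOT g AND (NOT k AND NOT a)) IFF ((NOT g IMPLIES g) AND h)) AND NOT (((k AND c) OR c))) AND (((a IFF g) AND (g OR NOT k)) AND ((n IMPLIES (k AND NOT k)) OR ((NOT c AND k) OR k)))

k=T; n=F; h=F; c=F; a=T; g=T

  ((NOT g AND (NOT k AND NOT a)) IFF ((NOT g IMPLIES g) AND h)) AND NOT (((k AND c) OR c)) = True
    (NOT g AND (NOT k AND NOT a)) IFF ((NOT g IMPLIES g) AND h) = True
      NOT g AND (NOT k AND NOT a) = False
        NOT g = False
        NOT k AND NOT a = False
          NOT k = False
          NOT a = False
      (NOT g IMPLIES g) AND h = False
        NOT g IMPLIES g = True
          NOT g = False
    NOT (((k AND c) OR c)) = True
      (k AND c) OR c = False
        k AND c = False
  ((a IFF g) AND (g OR NOT k)) AND ((n IMPLIES (k AND NOT k)) OR ((NOT c AND k) OR k)) = True
    (a IFF g) AND (g OR NOT k) = True
      a IFF g = True
      g OR NOT k = True
        NOT k = False
    (n IMPLIES (k AND NOT k)) OR ((NOT c AND k) OR k) = True
      n IMPLIES (k AND NOT k) = True
        k AND NOT k = False
          NOT k = False
      (NOT c AND k) OR k = True
        NOT c AND k = True
          NOT c = True
Both conjuncts True, so the formula holds.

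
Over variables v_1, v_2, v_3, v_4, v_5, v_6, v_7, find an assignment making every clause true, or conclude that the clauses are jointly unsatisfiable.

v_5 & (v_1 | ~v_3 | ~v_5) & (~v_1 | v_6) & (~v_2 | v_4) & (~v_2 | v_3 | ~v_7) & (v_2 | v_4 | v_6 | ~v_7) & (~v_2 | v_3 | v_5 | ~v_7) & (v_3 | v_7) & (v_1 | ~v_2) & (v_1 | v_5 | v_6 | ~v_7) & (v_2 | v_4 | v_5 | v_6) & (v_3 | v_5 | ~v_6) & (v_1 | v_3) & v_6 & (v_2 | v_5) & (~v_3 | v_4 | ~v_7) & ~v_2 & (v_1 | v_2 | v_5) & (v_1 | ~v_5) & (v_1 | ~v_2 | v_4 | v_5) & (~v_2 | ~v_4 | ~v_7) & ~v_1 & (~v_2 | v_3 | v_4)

No satisfying assignment exists.

Case v_1 = True:
  Clause (~v_1) is falsified — contradiction.
Case v_1 = False:
  (v_5) forces v_5 = True.
  Clause (v_1 | ~v_5) is falsified — contradiction.
Both cases fail, so the formula is unsatisfiable.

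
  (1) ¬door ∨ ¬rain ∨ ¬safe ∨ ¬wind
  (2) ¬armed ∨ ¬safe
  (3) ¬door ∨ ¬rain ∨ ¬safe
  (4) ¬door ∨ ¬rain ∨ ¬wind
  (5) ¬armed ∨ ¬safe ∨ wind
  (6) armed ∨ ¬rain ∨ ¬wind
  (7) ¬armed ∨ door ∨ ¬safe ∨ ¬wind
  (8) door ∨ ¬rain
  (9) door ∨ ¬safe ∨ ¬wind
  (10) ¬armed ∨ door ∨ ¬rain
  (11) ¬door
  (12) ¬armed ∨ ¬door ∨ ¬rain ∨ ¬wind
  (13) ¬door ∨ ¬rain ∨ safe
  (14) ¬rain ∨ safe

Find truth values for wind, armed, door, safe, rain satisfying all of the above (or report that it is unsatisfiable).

wind = False, armed = False, door = False, safe = False, rain = False

Unit clause (¬door) forces door = False.
In (door ∨ ¬rain) only ¬rain is left, so rain = False.
Set wind = False.
Set armed = False.
Set safe = False.
All clauses satisfied.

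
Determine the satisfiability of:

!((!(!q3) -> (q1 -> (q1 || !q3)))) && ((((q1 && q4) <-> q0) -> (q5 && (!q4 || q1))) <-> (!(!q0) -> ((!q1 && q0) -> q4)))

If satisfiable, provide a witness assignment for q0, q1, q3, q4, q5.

The conjunct !((!(!q3) -> (q1 -> (q1 || !q3)))) is unsatisfiable on its own:
  q1=F, q3=F: evaluates to False.
  q1=F, q3=T: evaluates to False.
  q1=T, q3=F: evaluates to False.
  q1=T, q3=T: evaluates to False.
So the whole conjunction is unsatisfiable.

The formula is unsatisfiable.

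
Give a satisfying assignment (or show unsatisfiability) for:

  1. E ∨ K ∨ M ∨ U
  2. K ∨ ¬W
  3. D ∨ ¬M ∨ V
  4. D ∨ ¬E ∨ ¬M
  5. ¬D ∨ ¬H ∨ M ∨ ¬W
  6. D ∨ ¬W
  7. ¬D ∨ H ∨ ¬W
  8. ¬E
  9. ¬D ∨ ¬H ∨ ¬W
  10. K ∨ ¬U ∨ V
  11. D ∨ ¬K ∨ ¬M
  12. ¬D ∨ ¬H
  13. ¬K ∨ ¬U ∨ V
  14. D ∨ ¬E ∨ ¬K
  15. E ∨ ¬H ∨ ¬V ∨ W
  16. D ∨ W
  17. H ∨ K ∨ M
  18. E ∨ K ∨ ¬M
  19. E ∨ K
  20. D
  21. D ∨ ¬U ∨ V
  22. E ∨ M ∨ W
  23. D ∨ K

W=F, H=F, U=F, D=T, K=T, V=T, M=T, E=F

Unit clause (¬E) forces E = False.
In (E ∨ K) only K is left, so K = True.
Unit clause (D) forces D = True.
In (¬D ∨ ¬H) only ¬H is left, so H = False.
In (¬D ∨ H ∨ ¬W) only ¬W is left, so W = False.
In (E ∨ M ∨ W) only M is left, so M = True.
Set U = False.
Set V = True.
All clauses satisfied.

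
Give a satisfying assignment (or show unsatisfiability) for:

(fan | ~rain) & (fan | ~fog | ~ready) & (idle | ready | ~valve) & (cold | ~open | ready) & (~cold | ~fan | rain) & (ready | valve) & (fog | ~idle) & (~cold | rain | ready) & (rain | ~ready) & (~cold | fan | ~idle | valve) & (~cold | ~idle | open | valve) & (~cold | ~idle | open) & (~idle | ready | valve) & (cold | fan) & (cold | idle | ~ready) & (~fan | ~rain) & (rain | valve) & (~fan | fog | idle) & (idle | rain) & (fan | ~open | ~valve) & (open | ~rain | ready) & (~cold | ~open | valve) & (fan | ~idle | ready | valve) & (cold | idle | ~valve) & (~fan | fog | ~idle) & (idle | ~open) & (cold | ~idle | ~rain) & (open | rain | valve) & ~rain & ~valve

Case ready = True:
  (rain | ~ready) forces rain = True.
  Clause (~rain) is falsified — contradiction.
Case ready = False:
  (ready | valve) forces valve = True.
  Clause (~valve) is falsified — contradiction.
Both cases fail, so the formula is unsatisfiable.

Unsatisfiable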